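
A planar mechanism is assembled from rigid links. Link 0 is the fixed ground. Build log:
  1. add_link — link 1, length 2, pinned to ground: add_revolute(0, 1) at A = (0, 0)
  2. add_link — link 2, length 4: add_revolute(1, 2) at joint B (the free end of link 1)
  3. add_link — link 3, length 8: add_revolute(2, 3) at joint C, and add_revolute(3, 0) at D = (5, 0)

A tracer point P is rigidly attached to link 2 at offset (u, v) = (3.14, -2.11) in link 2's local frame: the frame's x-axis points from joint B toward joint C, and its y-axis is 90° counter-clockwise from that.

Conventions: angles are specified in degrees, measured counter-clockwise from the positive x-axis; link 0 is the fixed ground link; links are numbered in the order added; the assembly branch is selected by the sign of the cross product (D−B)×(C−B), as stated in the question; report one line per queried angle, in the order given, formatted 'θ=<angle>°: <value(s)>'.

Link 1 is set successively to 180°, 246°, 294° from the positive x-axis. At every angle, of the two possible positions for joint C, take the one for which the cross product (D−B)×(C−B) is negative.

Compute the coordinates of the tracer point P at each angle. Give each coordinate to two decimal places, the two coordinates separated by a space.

A=(0,0), D=(5.00,0)
θ=180°: B = A + 2.00·(cos180°, sin180°) = (-2.0000, 0.0000)
θ=180°: |BD| = 7.0000
θ=180°: circle(B,4.00) ∩ circle(D,8.00): a=0.0714, h=3.9994
θ=180°:   candidates: C₊=(-1.9286,3.9994) cross=27.996; C₋=(-1.9286,-3.9994) cross=-27.996
θ=180°:   branch - wants cross < 0 → take C=(-1.9286,-3.9994) (cross=-27.996)
θ=180°: ex = (C−B)/|BC| = (0.0179,-0.9998); ey = (0.9998,0.0179)
θ=180°: P = B + 3.14·ex + -2.11·ey = (-4.0536,-3.1772)
θ=246°: B = A + 2.00·(cos246°, sin246°) = (-0.8135, -1.8271)
θ=246°: |BD| = 6.0938
θ=246°: circle(B,4.00) ∩ circle(D,8.00): a=-0.8915, h=3.8994
θ=246°:   candidates: C₊=(-2.8331,1.6256) cross=23.762; C₋=(-0.4948,-5.8144) cross=-23.762
θ=246°:   branch - wants cross < 0 → take C=(-0.4948,-5.8144) (cross=-23.762)
θ=246°: ex = (C−B)/|BC| = (0.0797,-0.9968); ey = (0.9968,0.0797)
θ=246°: P = B + 3.14·ex + -2.11·ey = (-2.6666,-5.1252)
θ=294°: B = A + 2.00·(cos294°, sin294°) = (0.8135, -1.8271)
θ=294°: |BD| = 4.5679
θ=294°: circle(B,4.00) ∩ circle(D,8.00): a=-2.9702, h=2.6792
θ=294°:   candidates: C₊=(-2.9804,-0.5596) cross=12.238; C₋=(-0.8371,-5.4707) cross=-12.238
θ=294°:   branch - wants cross < 0 → take C=(-0.8371,-5.4707) (cross=-12.238)
θ=294°: ex = (C−B)/|BC| = (-0.4126,-0.9109); ey = (0.9109,-0.4126)
θ=294°: P = B + 3.14·ex + -2.11·ey = (-2.4042,-3.8166)

θ=180°: -4.05 -3.18
θ=246°: -2.67 -5.13
θ=294°: -2.40 -3.82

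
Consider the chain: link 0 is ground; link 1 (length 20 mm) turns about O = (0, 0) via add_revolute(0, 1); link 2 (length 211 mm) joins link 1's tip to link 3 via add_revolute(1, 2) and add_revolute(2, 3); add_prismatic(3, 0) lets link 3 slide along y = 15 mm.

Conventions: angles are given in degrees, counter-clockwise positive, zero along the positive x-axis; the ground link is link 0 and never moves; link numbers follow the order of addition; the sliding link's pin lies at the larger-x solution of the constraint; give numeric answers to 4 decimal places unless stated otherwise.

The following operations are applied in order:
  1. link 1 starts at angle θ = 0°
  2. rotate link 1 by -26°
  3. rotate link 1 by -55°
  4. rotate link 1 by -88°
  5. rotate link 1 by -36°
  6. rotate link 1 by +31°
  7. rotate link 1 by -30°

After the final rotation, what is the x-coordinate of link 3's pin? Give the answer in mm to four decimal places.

geometry: r = 20 mm, L = 211 mm, e = 15 mm; θ starts at 0°
rotate link 1 by -26°: θ ← 0° -26° = -26°
rotate link 1 by -55°: θ ← -26° -55° = -81°
rotate link 1 by -88°: θ ← -81° -88° = -169°
rotate link 1 by -36°: θ ← -169° -36° = -205°
rotate link 1 by +31°: θ ← -205° +31° = -174°
rotate link 1 by -30°: θ ← -174° -30° = -204°
crank pin P = (r cos θ, r sin θ) = (-18.270909, 8.134733)
h = r sin θ − e = 8.134733 − 15 = -6.865267
x = r cos θ + √(L² − h²) = -18.270909 + 210.888283 = 192.617374

192.6174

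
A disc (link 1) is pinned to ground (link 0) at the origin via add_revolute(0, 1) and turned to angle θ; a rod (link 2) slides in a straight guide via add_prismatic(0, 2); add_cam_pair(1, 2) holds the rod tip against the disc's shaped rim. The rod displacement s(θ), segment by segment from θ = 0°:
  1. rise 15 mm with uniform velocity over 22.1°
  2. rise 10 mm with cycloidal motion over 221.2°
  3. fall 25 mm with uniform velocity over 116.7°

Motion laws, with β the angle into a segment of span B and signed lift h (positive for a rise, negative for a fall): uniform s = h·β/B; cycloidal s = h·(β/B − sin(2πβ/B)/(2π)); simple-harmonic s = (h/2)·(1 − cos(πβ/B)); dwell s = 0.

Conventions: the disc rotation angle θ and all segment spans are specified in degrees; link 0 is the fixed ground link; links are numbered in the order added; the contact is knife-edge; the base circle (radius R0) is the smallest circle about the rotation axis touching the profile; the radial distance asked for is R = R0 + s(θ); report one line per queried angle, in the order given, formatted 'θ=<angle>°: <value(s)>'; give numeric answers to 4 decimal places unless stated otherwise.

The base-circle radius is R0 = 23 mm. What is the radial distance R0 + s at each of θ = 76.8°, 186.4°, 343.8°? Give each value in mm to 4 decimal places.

segment 1 (0° to 22.1°, uniform, h = 15) is passed completely: s = 0.0000 + (15) = 15.0000
θ = 76.8° falls in segment 2 (22.1° to 243.3°, cycloidal, h = 10): β = 76.8 − 22.1 = 54.7°, B = 221.2°; Δs = 10·(0.2473 − sin(2π·0.2473)/(2π)) = 0.8816; s = 15.0000 + 0.8816 = 15.8816
θ = 186.4° falls in segment 2 (22.1° to 243.3°, cycloidal, h = 10): β = 186.4 − 22.1 = 164.3°, B = 221.2°; Δs = 10·(0.7428 − sin(2π·0.7428)/(2π)) = 9.0176; s = 15.0000 + 9.0176 = 24.0176
segment 2 (22.1° to 243.3°, cycloidal, h = 10) is passed completely: s = 15.0000 + (10) = 25.0000
θ = 343.8° falls in segment 3 (243.3° to 360°, uniform, h = -25): β = 343.8 − 243.3 = 100.5°, B = 116.7°; Δs = -25·100.5/116.7 = -21.5296; s = 25.0000 − 21.5296 = 3.4704
θ=76.8°: R = R0 + s = 23 + 15.8816 = 38.8816
θ=186.4°: R = R0 + s = 23 + 24.0176 = 47.0176
θ=343.8°: R = R0 + s = 23 + 3.4704 = 26.4704

θ=76.8°: 38.8816
θ=186.4°: 47.0176
θ=343.8°: 26.4704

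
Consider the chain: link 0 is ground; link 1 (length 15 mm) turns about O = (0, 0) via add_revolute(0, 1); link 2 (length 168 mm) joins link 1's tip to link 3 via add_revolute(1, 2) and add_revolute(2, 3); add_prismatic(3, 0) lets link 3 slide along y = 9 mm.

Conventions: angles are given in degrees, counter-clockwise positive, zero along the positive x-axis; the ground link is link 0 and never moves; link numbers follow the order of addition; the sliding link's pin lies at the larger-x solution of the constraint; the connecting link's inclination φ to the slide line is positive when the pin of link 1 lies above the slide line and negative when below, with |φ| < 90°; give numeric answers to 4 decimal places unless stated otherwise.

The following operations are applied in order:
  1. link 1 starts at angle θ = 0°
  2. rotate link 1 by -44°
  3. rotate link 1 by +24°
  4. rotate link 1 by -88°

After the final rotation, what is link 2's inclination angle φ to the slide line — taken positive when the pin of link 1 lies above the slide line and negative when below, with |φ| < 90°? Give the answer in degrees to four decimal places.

geometry: r = 15 mm, L = 168 mm, e = 9 mm; θ starts at 0°
rotate link 1 by -44°: θ ← 0° -44° = -44°
rotate link 1 by +24°: θ ← -44° +24° = -20°
rotate link 1 by -88°: θ ← -20° -88° = -108°
h = r sin θ − e = -14.265848 − 9 = -23.265848
sin φ = h / L = -23.265848 / 168 = -0.13848719
φ = arcsin(-0.13848719) = -7.960316°

-7.9603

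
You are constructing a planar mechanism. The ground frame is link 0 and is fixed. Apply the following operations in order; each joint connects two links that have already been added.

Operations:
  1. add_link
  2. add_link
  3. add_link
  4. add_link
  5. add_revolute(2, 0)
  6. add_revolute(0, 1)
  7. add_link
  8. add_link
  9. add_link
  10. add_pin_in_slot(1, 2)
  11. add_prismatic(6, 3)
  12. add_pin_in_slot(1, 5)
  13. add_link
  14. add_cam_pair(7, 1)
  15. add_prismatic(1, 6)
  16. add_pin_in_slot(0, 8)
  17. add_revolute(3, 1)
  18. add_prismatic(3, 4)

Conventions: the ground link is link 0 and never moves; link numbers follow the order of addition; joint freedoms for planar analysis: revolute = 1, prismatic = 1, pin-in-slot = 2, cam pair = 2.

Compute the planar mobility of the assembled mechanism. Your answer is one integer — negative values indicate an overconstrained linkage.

(L,J1,J2)=(1,0,0); link0 fixed
link1: (2,0,0)
link2: (3,0,0)
link3: (4,0,0)
link4: (5,0,0)
R 2-0 [J1]: (5,1,0)
R 0-1 [J1]: (5,2,0)
link5: (6,2,0)
link6: (7,2,0)
link7: (8,2,0)
PS 1-2 [J2]: (8,2,1)
P 6-3 [J1]: (8,3,1)
PS 1-5 [J2]: (8,3,2)
link8: (9,3,2)
C 7-1 [J2]: (9,3,3)
P 1-6 [J1]: (9,4,3)
PS 0-8 [J2]: (9,4,4)
R 3-1 [J1]: (9,5,4)
P 3-4 [J1]: (9,6,4)
Grübler: 3·8 − 2·6 − 4 = 8

M = 8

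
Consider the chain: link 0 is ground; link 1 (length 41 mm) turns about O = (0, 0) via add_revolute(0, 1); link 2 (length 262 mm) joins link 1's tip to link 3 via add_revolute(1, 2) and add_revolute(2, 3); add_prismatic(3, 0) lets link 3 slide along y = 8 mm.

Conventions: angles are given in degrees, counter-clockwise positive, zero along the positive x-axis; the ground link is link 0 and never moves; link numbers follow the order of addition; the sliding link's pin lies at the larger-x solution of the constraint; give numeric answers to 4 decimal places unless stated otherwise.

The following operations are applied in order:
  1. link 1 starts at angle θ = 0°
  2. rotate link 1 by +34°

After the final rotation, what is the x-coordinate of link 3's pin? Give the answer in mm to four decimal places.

geometry: r = 41 mm, L = 262 mm, e = 8 mm; θ starts at 0°
rotate link 1 by +34°: θ ← 0° +34° = 34°
crank pin P = (r cos θ, r sin θ) = (33.990540, 22.926909)
h = r sin θ − e = 22.926909 − 8 = 14.926909
x = r cos θ + √(L² − h²) = 33.990540 + 261.574439 = 295.564980

295.5650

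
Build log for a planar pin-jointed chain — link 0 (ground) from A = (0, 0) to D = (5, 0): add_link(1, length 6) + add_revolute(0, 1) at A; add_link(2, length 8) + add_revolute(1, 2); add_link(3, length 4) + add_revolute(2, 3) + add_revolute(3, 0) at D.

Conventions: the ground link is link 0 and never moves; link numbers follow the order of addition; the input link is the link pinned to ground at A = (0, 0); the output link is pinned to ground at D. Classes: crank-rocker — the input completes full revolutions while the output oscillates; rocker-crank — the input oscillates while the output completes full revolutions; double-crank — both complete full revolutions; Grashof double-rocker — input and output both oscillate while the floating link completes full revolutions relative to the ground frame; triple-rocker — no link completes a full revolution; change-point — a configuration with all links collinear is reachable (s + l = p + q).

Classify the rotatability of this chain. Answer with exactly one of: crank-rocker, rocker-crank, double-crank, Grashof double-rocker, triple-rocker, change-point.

lengths: ground=5, input=6, coupler=8, output=4
sorted: s=4 (shortest), l=8 (longest), p+q=11
s + l = 12 vs p + q = 11
s + l > p + q → non-Grashof → no link fully rotates → triple-rocker

triple-rocker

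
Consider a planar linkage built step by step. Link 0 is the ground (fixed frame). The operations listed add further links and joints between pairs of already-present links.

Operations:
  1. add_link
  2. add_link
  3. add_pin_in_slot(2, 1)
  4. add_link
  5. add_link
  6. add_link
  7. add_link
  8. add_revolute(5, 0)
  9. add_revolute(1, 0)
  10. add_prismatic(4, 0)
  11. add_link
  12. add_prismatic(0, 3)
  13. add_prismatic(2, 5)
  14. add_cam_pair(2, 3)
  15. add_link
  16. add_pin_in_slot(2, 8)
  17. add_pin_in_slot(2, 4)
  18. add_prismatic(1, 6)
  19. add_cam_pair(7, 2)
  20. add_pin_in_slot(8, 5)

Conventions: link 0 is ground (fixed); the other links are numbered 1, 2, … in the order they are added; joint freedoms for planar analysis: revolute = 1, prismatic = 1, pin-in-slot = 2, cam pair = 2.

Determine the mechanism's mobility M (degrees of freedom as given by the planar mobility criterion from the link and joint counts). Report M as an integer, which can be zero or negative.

L=1 J1=0 J2=0
add link → L=2 J1=0 J2=0
add link → L=3 J1=0 J2=0
PS@2,1 dof=2 J2 → L=3 J1=0 J2=1
add link → L=4 J1=0 J2=1
add link → L=5 J1=0 J2=1
add link → L=6 J1=0 J2=1
add link → L=7 J1=0 J2=1
R@5,0 dof=1 J1 → L=7 J1=1 J2=1
R@1,0 dof=1 J1 → L=7 J1=2 J2=1
P@4,0 dof=1 J1 → L=7 J1=3 J2=1
add link → L=8 J1=3 J2=1
P@0,3 dof=1 J1 → L=8 J1=4 J2=1
P@2,5 dof=1 J1 → L=8 J1=5 J2=1
C@2,3 dof=2 J2 → L=8 J1=5 J2=2
add link → L=9 J1=5 J2=2
PS@2,8 dof=2 J2 → L=9 J1=5 J2=3
PS@2,4 dof=2 J2 → L=9 J1=5 J2=4
P@1,6 dof=1 J1 → L=9 J1=6 J2=4
C@7,2 dof=2 J2 → L=9 J1=6 J2=5
PS@8,5 dof=2 J2 → L=9 J1=6 J2=6
M=3(L−1)−2J1−J2=3·8−2·6−6=6

M = 6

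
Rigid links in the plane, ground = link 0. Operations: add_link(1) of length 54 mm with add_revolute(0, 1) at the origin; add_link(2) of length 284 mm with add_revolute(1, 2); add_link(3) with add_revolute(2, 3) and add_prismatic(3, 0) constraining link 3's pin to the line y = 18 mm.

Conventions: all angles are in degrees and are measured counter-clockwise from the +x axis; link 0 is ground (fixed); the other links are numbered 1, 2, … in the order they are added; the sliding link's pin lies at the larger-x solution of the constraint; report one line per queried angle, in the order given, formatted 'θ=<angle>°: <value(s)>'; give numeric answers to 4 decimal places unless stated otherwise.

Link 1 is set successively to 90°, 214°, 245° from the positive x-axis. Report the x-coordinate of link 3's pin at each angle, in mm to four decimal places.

geometry: r = 54 mm, L = 284 mm, e = 18 mm
θ=90°: crank pin P = (r cos θ, r sin θ) = (0.000000, 54.000000)
θ=90°: h = r sin θ − e = 54.000000 − 18 = 36.000000
θ=90°: x = r cos θ + √(L² − h²) = 0.000000 + 281.709070 = 281.709070
θ=214°: crank pin P = (r cos θ, r sin θ) = (-44.768029, -30.196417)
θ=214°: h = r sin θ − e = -30.196417 − 18 = -48.196417
θ=214°: x = r cos θ + √(L² − h²) = -44.768029 + 279.880520 = 235.112491
θ=245°: crank pin P = (r cos θ, r sin θ) = (-22.821386, -48.940620)
θ=245°: h = r sin θ − e = -48.940620 − 18 = -66.940620
θ=245°: x = r cos θ + √(L² − h²) = -22.821386 + 275.998104 = 253.176718

θ=90°: 281.7091
θ=214°: 235.1125
θ=245°: 253.1767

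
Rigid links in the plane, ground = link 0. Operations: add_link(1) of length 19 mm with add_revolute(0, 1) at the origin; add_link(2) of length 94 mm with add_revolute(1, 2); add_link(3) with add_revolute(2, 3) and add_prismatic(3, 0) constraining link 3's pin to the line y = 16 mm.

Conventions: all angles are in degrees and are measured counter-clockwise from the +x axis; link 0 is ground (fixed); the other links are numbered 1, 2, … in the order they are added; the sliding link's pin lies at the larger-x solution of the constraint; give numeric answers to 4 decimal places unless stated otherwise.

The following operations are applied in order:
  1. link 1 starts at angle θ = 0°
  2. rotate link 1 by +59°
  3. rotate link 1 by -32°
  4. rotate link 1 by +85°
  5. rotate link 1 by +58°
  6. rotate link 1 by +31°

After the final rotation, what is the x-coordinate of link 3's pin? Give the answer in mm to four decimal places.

geometry: r = 19 mm, L = 94 mm, e = 16 mm; θ starts at 0°
rotate link 1 by +59°: θ ← 0° +59° = 59°
rotate link 1 by -32°: θ ← 59° -32° = 27°
rotate link 1 by +85°: θ ← 27° +85° = 112°
rotate link 1 by +58°: θ ← 112° +58° = 170°
rotate link 1 by +31°: θ ← 170° +31° = 201°
crank pin P = (r cos θ, r sin θ) = (-17.738028, -6.808991)
h = r sin θ − e = -6.808991 − 16 = -22.808991
x = r cos θ + √(L² − h²) = -17.738028 + 91.190734 = 73.452706

73.4527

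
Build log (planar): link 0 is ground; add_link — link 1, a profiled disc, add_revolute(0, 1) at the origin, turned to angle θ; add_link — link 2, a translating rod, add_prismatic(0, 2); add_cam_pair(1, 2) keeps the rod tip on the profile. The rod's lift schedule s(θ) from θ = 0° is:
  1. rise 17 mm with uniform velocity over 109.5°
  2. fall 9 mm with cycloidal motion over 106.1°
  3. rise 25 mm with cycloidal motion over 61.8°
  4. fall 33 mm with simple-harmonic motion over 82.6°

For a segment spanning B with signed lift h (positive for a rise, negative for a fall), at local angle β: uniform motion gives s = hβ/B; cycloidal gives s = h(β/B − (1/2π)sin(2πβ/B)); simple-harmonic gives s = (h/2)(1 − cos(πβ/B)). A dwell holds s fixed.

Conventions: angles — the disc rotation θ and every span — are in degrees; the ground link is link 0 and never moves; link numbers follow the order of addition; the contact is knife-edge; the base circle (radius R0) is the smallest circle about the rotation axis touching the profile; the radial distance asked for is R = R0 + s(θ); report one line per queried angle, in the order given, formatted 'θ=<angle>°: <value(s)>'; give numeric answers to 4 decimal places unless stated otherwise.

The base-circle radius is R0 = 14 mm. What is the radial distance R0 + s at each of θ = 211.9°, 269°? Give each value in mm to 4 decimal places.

seg 1 [0°–109.5°] uniform, h=17: full span → s += 17 → s = 17.0000
seg 2 [109.5°–215.6°] cycloidal, h=-9: θ=211.9° here. β=102.4, B=106.1. -9·(0.9651 − sin(2π·0.9651)/(2π)) = -8.9975 → s = 8.0025
seg 2 [109.5°–215.6°] cycloidal, h=-9: full span → s += -9 → s = 8.0000
seg 3 [215.6°–277.4°] cycloidal, h=25: θ=269° here. β=53.4, B=61.8. 25·(0.8641 − sin(2π·0.8641)/(2π)) = 24.6017 → s = 32.6017
θ=211.9°: R = R0 + s = 14 + 8.0025 = 22.0025
θ=269°: R = R0 + s = 14 + 32.6017 = 46.6017

θ=211.9°: 22.0025
θ=269°: 46.6017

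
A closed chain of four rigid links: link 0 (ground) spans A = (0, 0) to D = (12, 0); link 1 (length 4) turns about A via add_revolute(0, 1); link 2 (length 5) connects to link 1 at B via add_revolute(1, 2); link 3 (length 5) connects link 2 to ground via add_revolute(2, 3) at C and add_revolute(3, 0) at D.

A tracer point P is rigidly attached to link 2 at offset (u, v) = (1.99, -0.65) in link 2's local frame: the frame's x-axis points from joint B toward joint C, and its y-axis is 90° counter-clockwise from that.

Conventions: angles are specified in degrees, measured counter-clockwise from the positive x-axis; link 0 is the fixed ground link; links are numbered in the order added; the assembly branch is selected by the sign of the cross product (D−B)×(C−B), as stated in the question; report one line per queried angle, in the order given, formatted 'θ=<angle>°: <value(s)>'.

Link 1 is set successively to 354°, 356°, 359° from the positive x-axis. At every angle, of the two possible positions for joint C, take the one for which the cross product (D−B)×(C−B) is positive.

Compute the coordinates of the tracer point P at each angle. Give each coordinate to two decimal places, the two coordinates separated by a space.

A=(0,0), D=(12.00,0)
θ=354°: B = A + 4.00·(cos354°, sin354°) = (3.9781, -0.4181)
θ=354°: |BD| = 8.0328
θ=354°: circle(B,5.00) ∩ circle(D,5.00): a=4.0164, h=2.9780
θ=354°:   candidates: C₊=(7.8340,2.7649) cross=23.922; C₋=(8.1441,-3.1830) cross=-23.922
θ=354°:   branch + wants cross > 0 → take C=(7.8340,2.7649) (cross=23.922)
θ=354°: ex = (C−B)/|BC| = (0.7712,0.6366); ey = (-0.6366,0.7712)
θ=354°: P = B + 1.99·ex + -0.65·ey = (5.9265,0.3475)
θ=356°: B = A + 4.00·(cos356°, sin356°) = (3.9903, -0.2790)
θ=356°: |BD| = 8.0146
θ=356°: circle(B,5.00) ∩ circle(D,5.00): a=4.0073, h=2.9902
θ=356°:   candidates: C₊=(7.8910,2.8489) cross=23.966; C₋=(8.0992,-3.1279) cross=-23.966
θ=356°:   branch + wants cross > 0 → take C=(7.8910,2.8489) (cross=23.966)
θ=356°: ex = (C−B)/|BC| = (0.7802,0.6256); ey = (-0.6256,0.7802)
θ=356°: P = B + 1.99·ex + -0.65·ey = (5.9494,0.4588)
θ=359°: B = A + 4.00·(cos359°, sin359°) = (3.9994, -0.0698)
θ=359°: |BD| = 8.0009
θ=359°: circle(B,5.00) ∩ circle(D,5.00): a=4.0005, h=2.9994
θ=359°:   candidates: C₊=(7.9735,2.9644) cross=23.998; C₋=(8.0259,-3.0342) cross=-23.998
θ=359°:   branch + wants cross > 0 → take C=(7.9735,2.9644) (cross=23.998)
θ=359°: ex = (C−B)/|BC| = (0.7948,0.6068); ey = (-0.6068,0.7948)
θ=359°: P = B + 1.99·ex + -0.65·ey = (5.9755,0.6212)

θ=354°: 5.93 0.35
θ=356°: 5.95 0.46
θ=359°: 5.98 0.62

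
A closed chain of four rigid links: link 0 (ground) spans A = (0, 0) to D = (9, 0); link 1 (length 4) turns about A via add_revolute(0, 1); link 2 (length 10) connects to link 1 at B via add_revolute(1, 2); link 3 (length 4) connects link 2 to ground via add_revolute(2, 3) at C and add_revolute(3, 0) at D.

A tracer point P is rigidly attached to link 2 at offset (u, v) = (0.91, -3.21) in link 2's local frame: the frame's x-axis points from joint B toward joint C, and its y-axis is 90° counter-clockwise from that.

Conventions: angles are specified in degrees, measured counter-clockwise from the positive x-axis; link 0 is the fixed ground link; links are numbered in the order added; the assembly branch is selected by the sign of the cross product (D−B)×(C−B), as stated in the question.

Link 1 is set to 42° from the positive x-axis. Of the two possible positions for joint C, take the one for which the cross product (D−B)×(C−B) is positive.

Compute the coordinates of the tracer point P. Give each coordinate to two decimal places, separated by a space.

A=(0,0), D=(9.00,0)
B = A + 4.00·(cos42°, sin42°) = (2.9726, 2.6765)
|BD| = 6.5950
circle(B,10.00) ∩ circle(D,4.00): a=9.6660, h=2.5630
  candidates: C₊=(12.8469,1.0961) cross=16.903; C₋=(10.7666,-3.5888) cross=-16.903
  branch + wants cross > 0 → take C=(12.8469,1.0961) (cross=16.903)
ex = (C−B)/|BC| = (0.9874,-0.1580); ey = (0.1580,0.9874)
P = B + 0.91·ex + -3.21·ey = (3.3638,-0.6370)

3.36 -0.64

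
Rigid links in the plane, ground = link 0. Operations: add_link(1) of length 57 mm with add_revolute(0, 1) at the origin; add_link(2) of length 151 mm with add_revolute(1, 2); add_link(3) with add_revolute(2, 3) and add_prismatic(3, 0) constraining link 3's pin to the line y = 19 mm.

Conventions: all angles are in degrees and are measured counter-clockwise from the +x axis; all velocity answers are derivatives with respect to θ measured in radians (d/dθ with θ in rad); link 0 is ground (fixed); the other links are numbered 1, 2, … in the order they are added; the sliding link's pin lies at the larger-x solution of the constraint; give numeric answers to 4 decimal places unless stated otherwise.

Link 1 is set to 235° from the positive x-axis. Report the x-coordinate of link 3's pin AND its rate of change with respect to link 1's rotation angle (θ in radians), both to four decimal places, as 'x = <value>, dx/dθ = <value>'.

geometry: r = 57 mm, L = 151 mm, e = 19 mm
crank pin P = (r cos θ, r sin θ) = (-32.693857, -46.691667)
h = r sin θ − e = -46.691667 − 19 = -65.691667
x = r cos θ + √(L² − h²) = -32.693857 + 135.961778 = 103.267921
dx/dθ = −r sin θ − h·r cos θ/√(L² − h²) (θ in radians; h = -65.691667) = 30.895213

x = 103.2679, dx/dθ = 30.8952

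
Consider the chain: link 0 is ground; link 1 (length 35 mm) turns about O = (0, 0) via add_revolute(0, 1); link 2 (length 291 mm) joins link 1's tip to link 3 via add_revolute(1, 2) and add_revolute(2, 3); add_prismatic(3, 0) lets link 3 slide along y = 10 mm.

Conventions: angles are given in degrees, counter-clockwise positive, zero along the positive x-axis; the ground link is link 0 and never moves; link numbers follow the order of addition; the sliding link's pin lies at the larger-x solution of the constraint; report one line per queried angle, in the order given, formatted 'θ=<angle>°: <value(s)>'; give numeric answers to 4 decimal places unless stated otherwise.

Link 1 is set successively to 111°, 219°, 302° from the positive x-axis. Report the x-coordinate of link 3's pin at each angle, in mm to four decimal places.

geometry: r = 35 mm, L = 291 mm, e = 10 mm
θ=111°: crank pin P = (r cos θ, r sin θ) = (-12.542878, 32.675315)
θ=111°: h = r sin θ − e = 32.675315 − 10 = 22.675315
θ=111°: x = r cos θ + √(L² − h²) = -12.542878 + 290.115201 = 277.572323
θ=219°: crank pin P = (r cos θ, r sin θ) = (-27.200109, -22.026214)
θ=219°: h = r sin θ − e = -22.026214 − 10 = -32.026214
θ=219°: x = r cos θ + √(L² − h²) = -27.200109 + 289.232297 = 262.032188
θ=302°: crank pin P = (r cos θ, r sin θ) = (18.547174, -29.681683)
θ=302°: h = r sin θ − e = -29.681683 − 10 = -39.681683
θ=302°: x = r cos θ + √(L² − h²) = 18.547174 + 288.281744 = 306.828918

θ=111°: 277.5723
θ=219°: 262.0322
θ=302°: 306.8289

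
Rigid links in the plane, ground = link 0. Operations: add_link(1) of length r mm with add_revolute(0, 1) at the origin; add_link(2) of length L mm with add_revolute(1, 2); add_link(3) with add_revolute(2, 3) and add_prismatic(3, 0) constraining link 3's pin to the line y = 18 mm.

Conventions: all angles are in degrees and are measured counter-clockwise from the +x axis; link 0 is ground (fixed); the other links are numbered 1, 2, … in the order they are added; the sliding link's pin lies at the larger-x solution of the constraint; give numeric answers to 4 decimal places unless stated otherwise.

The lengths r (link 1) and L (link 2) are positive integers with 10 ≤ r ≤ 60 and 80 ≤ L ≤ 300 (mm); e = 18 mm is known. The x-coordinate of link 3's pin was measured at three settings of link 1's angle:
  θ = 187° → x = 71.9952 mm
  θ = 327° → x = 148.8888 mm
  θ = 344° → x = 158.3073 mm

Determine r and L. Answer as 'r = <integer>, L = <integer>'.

constraint per measurement: (x − r cos θ)² + (r sin θ − e)² = L²
subtracting the θ₁ and θ₂ equations cancels the r² and L² terms:
r = (x₁² − x₂²) / (2[(x₁cos θ₁ + e sin θ₁) − (x₂cos θ₂ + e sin θ₂)]) = 45.0000 → r = 45
L² = (x₁ − r cos θ₁)² + (r sin θ₁ − e)² = 14161.0074 → L = 119.0000 → L = 119
check at θ₃=344°: x = 158.3073 (printed 158.3073) ✓

r = 45, L = 119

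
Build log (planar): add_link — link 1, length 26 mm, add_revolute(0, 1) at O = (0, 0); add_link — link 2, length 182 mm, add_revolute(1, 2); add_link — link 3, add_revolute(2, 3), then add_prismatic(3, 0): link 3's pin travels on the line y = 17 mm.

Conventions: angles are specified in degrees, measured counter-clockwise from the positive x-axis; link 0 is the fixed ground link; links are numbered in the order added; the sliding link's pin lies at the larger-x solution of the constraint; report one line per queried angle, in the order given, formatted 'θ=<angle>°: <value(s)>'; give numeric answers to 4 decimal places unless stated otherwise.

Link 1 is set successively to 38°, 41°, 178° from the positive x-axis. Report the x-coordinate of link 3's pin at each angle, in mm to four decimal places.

geometry: r = 26 mm, L = 182 mm, e = 17 mm
θ=38°: crank pin P = (r cos θ, r sin θ) = (20.488280, 16.007198)
θ=38°: h = r sin θ − e = 16.007198 − 17 = -0.992802
θ=38°: x = r cos θ + √(L² − h²) = 20.488280 + 181.997292 = 202.485572
θ=41°: crank pin P = (r cos θ, r sin θ) = (19.622449, 17.057535)
θ=41°: h = r sin θ − e = 17.057535 − 17 = 0.057535
θ=41°: x = r cos θ + √(L² − h²) = 19.622449 + 181.999991 = 201.622440
θ=178°: crank pin P = (r cos θ, r sin θ) = (-25.984162, 0.907387)
θ=178°: h = r sin θ − e = 0.907387 − 17 = -16.092613
θ=178°: x = r cos θ + √(L² − h²) = -25.984162 + 181.287142 = 155.302980

θ=38°: 202.4856
θ=41°: 201.6224
θ=178°: 155.3030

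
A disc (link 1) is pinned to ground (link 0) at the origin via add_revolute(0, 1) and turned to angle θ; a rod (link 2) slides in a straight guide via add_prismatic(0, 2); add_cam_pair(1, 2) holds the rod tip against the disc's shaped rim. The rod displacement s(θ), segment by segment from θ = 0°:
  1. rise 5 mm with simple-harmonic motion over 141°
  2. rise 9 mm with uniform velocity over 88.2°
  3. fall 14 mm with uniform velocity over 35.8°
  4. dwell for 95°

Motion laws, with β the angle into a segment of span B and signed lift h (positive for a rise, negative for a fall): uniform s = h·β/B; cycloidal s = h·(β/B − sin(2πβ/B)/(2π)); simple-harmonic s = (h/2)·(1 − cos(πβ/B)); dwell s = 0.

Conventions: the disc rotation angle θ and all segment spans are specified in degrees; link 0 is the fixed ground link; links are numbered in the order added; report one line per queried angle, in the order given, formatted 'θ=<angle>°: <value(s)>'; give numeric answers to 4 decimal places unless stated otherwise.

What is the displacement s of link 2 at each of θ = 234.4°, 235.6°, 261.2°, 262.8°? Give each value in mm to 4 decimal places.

segment 1 (0° to 141°, simple-harmonic, h = 5) is passed completely: s = 0.0000 + (5) = 5.0000
segment 2 (141° to 229.2°, uniform, h = 9) is passed completely: s = 5.0000 + (9) = 14.0000
θ = 234.4° falls in segment 3 (229.2° to 265°, uniform, h = -14): β = 234.4 − 229.2 = 5.2°, B = 35.8°; Δs = -14·5.2/35.8 = -2.0335; s = 14.0000 − 2.0335 = 11.9665
θ = 235.6° falls in segment 3 (229.2° to 265°, uniform, h = -14): β = 235.6 − 229.2 = 6.4°, B = 35.8°; Δs = -14·6.4/35.8 = -2.5028; s = 14.0000 − 2.5028 = 11.4972
θ = 261.2° falls in segment 3 (229.2° to 265°, uniform, h = -14): β = 261.2 − 229.2 = 32°, B = 35.8°; Δs = -14·32/35.8 = -12.5140; s = 14.0000 − 12.5140 = 1.4860
θ = 262.8° falls in segment 3 (229.2° to 265°, uniform, h = -14): β = 262.8 − 229.2 = 33.6°, B = 35.8°; Δs = -14·33.6/35.8 = -13.1397; s = 14.0000 − 13.1397 = 0.8603

θ=234.4°: 11.9665
θ=235.6°: 11.4972
θ=261.2°: 1.4860
θ=262.8°: 0.8603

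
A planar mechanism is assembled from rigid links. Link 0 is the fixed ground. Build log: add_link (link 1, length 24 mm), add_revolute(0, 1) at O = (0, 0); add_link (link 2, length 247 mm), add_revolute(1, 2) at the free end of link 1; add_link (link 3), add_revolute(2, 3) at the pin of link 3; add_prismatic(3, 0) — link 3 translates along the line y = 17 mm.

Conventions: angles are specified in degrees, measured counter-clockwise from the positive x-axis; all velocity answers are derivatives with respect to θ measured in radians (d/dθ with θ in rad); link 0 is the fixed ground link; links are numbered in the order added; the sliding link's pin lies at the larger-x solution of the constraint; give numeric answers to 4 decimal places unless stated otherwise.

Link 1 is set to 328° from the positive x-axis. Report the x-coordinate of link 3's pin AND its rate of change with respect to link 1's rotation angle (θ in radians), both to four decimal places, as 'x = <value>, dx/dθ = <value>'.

geometry: r = 24 mm, L = 247 mm, e = 17 mm
crank pin P = (r cos θ, r sin θ) = (20.353154, -12.718062)
h = r sin θ − e = -12.718062 − 17 = -29.718062
x = r cos θ + √(L² − h²) = 20.353154 + 245.205703 = 265.558857
dx/dθ = −r sin θ − h·r cos θ/√(L² − h²) (θ in radians; h = -29.718062) = 15.184793

x = 265.5589, dx/dθ = 15.1848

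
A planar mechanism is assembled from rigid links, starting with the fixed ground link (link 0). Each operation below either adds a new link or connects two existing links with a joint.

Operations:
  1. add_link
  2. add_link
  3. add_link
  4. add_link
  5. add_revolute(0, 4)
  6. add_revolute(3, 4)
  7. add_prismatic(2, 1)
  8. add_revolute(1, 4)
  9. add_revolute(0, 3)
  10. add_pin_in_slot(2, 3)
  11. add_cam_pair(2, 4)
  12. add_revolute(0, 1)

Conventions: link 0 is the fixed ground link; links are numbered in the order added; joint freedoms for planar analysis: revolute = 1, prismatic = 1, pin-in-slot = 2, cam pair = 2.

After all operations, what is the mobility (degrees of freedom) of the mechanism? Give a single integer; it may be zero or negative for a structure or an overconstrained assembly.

(L,J1,J2)=(1,0,0); link0 fixed
link1: (2,0,0)
link2: (3,0,0)
link3: (4,0,0)
link4: (5,0,0)
R 0-4 [J1]: (5,1,0)
R 3-4 [J1]: (5,2,0)
P 2-1 [J1]: (5,3,0)
R 1-4 [J1]: (5,4,0)
R 0-3 [J1]: (5,5,0)
PS 2-3 [J2]: (5,5,1)
C 2-4 [J2]: (5,5,2)
R 0-1 [J1]: (5,6,2)
Grübler: 3·4 − 2·6 − 2 = -2

M = -2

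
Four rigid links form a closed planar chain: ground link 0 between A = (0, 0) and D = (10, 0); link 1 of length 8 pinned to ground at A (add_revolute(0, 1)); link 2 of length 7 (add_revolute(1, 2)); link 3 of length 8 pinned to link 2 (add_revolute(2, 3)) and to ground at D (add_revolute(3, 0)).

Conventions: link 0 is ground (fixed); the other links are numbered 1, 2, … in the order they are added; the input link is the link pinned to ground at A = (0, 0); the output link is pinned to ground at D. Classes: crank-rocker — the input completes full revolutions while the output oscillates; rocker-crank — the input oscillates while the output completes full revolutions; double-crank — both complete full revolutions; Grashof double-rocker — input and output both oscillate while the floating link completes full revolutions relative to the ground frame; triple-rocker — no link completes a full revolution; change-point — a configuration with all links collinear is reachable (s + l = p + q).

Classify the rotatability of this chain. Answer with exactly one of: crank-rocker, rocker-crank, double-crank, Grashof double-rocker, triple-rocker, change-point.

lengths: ground=10, input=8, coupler=7, output=8
sorted: s=7 (shortest), l=10 (longest), p+q=16
s + l = 17 vs p + q = 16
s + l > p + q → non-Grashof → no link fully rotates → triple-rocker

triple-rocker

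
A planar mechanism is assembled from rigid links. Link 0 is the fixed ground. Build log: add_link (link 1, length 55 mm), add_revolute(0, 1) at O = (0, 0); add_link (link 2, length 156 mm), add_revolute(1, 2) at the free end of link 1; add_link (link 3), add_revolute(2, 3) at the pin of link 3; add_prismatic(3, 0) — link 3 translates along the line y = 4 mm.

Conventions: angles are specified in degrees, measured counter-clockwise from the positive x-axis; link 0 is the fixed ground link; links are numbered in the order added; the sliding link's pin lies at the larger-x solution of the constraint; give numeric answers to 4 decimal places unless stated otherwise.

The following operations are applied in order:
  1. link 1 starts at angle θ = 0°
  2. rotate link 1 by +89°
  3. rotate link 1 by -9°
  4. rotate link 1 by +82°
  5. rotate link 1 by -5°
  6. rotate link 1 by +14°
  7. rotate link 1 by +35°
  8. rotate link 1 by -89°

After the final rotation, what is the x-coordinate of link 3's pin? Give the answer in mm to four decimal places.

geometry: r = 55 mm, L = 156 mm, e = 4 mm; θ starts at 0°
rotate link 1 by +89°: θ ← 0° +89° = 89°
rotate link 1 by -9°: θ ← 89° -9° = 80°
rotate link 1 by +82°: θ ← 80° +82° = 162°
rotate link 1 by -5°: θ ← 162° -5° = 157°
rotate link 1 by +14°: θ ← 157° +14° = 171°
rotate link 1 by +35°: θ ← 171° +35° = 206°
rotate link 1 by -89°: θ ← 206° -89° = 117°
crank pin P = (r cos θ, r sin θ) = (-24.969477, 49.005359)
h = r sin θ − e = 49.005359 − 4 = 45.005359
x = r cos θ + √(L² − h²) = -24.969477 + 149.367057 = 124.397579

124.3976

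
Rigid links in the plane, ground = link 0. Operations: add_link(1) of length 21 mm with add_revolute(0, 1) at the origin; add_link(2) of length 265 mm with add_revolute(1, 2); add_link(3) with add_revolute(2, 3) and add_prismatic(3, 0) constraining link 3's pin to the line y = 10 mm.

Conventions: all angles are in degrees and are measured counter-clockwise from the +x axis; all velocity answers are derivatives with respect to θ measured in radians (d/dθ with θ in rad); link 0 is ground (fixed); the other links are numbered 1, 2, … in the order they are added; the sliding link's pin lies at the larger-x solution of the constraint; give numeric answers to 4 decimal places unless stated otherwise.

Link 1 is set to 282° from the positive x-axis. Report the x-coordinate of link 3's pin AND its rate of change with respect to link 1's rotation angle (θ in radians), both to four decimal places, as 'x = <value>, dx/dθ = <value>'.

geometry: r = 21 mm, L = 265 mm, e = 10 mm
crank pin P = (r cos θ, r sin θ) = (4.366146, -20.541100)
h = r sin θ − e = -20.541100 − 10 = -30.541100
x = r cos θ + √(L² − h²) = 4.366146 + 263.234195 = 267.600340
dx/dθ = −r sin θ − h·r cos θ/√(L² − h²) (θ in radians; h = -30.541100) = 21.047671

x = 267.6003, dx/dθ = 21.0477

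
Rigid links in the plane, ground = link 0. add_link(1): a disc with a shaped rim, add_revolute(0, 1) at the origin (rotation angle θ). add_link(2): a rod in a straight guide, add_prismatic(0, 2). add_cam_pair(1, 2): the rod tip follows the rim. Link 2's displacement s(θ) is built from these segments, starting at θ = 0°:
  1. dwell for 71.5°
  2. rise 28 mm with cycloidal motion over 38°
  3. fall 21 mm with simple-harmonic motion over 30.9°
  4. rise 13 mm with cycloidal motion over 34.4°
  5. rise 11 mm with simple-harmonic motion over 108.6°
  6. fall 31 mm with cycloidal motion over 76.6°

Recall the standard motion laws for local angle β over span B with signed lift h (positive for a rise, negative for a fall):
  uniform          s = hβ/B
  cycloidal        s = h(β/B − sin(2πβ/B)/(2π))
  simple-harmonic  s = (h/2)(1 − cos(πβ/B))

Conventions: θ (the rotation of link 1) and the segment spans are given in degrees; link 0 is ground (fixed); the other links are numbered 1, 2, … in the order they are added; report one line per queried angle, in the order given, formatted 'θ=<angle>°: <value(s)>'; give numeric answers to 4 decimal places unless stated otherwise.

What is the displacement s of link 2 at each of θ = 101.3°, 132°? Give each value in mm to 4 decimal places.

segment 1 (0° to 71.5°, dwell): s unchanged at 0.0000
θ = 101.3° falls in segment 2 (71.5° to 109.5°, cycloidal, h = 28): β = 101.3 − 71.5 = 29.8°, B = 38°; Δs = 28·(0.7842 − sin(2π·0.7842)/(2π)) = 26.3117; s = 0.0000 + 26.3117 = 26.3117
segment 2 (71.5° to 109.5°, cycloidal, h = 28) is passed completely: s = 0.0000 + (28) = 28.0000
θ = 132° falls in segment 3 (109.5° to 140.4°, simple-harmonic, h = -21): β = 132 − 109.5 = 22.5°, B = 30.9°; Δs = -21/2·(1 − cos(π·0.7282)) = -17.3980; s = 28.0000 − 17.3980 = 10.6020

θ=101.3°: 26.3117
θ=132°: 10.6020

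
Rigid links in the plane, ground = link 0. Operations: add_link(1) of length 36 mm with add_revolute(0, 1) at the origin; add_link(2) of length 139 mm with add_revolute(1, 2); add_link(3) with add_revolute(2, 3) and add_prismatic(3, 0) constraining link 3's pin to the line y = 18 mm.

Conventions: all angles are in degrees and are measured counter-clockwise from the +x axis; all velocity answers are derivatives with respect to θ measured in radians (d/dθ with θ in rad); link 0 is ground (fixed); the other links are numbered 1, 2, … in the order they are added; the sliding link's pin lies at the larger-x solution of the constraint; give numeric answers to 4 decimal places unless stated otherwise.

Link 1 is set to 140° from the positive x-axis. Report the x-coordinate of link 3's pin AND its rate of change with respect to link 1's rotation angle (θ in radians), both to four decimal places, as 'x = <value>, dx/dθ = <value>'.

geometry: r = 36 mm, L = 139 mm, e = 18 mm
crank pin P = (r cos θ, r sin θ) = (-27.577600, 23.140354)
h = r sin θ − e = 23.140354 − 18 = 5.140354
x = r cos θ + √(L² − h²) = -27.577600 + 138.904920 = 111.327320
dx/dθ = −r sin θ − h·r cos θ/√(L² − h²) (θ in radians; h = 5.140354) = -22.119810

x = 111.3273, dx/dθ = -22.1198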